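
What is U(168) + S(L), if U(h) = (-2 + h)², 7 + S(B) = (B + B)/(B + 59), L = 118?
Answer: 82651/3 ≈ 27550.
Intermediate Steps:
S(B) = -7 + 2*B/(59 + B) (S(B) = -7 + (B + B)/(B + 59) = -7 + (2*B)/(59 + B) = -7 + 2*B/(59 + B))
U(168) + S(L) = (-2 + 168)² + (-413 - 5*118)/(59 + 118) = 166² + (-413 - 590)/177 = 27556 + (1/177)*(-1003) = 27556 - 17/3 = 82651/3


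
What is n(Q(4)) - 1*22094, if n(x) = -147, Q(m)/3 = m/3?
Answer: -22241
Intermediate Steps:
Q(m) = m (Q(m) = 3*(m/3) = m)
n(Q(4)) - 1*22094 = -147 - 1*22094 = -147 - 22094 = -22241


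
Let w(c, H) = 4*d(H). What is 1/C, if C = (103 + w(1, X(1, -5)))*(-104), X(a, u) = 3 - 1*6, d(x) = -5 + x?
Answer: -1/7384 ≈ -0.00013543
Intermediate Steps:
X(a, u) = -3 (X(a, u) = 3 - 6 = -3)
w(c, H) = -20 + 4*H (w(c, H) = 4*(-5 + H) = -20 + 4*H)
C = -7384 (C = (103 + (-20 + 4*(-3)))*(-104) = (103 + (-20 - 12))*(-104) = (103 - 32)*(-104) = 71*(-104) = -7384)
1/C = 1/(-7384) = -1/7384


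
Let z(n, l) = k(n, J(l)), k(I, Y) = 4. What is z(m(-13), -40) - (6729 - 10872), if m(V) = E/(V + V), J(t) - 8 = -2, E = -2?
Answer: 4147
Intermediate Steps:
J(t) = 6 (J(t) = 8 - 2 = 6)
m(V) = -1/V (m(V) = -2/(V + V) = -2*1/(2*V) = -1/V)
z(n, l) = 4
z(m(-13), -40) - (6729 - 10872) = 4 - (6729 - 10872) = 4 - 1*(-4143) = 4 + 4143 = 4147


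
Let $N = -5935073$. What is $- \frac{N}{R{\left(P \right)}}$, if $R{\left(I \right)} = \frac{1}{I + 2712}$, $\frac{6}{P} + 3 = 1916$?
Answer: $\frac{30791526698526}{1913} \approx 1.6096 \cdot 10^{10}$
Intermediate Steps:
$P = \frac{6}{1913}$ ($P = \frac{6}{-3 + 1916} = \frac{6}{1913} \approx 0.0031364$)
$R{\left(I \right)} = \frac{1}{2712 + I}$
$- \frac{N}{R{\left(P \right)}} = - \frac{-5935073}{\frac{1}{2712 + \frac{6}{1913}}} = - \frac{-5935073}{\frac{1}{\frac{5188062}{1913}}} = - \frac{-5935073}{\frac{1913}{5188062}} = - \frac{\left(-5935073\right) 5188062}{1913} = \left(-1\right) \left(- \frac{30791526698526}{1913}\right) = \frac{30791526698526}{1913}$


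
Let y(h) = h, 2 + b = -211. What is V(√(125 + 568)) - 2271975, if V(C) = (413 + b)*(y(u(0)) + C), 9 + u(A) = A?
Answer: -2273775 + 600*√77 ≈ -2.2685e+6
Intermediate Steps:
b = -213 (b = -2 - 211 = -213)
u(A) = -9 + A
V(C) = -1800 + 200*C (V(C) = (413 - 213)*((-9 + 0) + C) = 200*(-9 + C) = -1800 + 200*C)
V(√(125 + 568)) - 2271975 = (-1800 + 200*√(125 + 568)) - 2271975 = (-1800 + 200*√693) - 2271975 = (-1800 + 200*(3*√77)) - 2271975 = (-1800 + 600*√77) - 2271975 = -2273775 + 600*√77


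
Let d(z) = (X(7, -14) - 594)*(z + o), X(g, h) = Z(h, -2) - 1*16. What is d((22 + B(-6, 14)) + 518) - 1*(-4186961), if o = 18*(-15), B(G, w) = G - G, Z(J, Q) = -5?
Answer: 4020911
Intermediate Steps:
B(G, w) = 0
o = -270
X(g, h) = -21 (X(g, h) = -5 - 1*16 = -5 - 16 = -21)
d(z) = 166050 - 615*z (d(z) = (-21 - 594)*(z - 270) = -615*(-270 + z) = 166050 - 615*z)
d((22 + B(-6, 14)) + 518) - 1*(-4186961) = (166050 - 615*((22 + 0) + 518)) - 1*(-4186961) = (166050 - 615*(22 + 518)) + 4186961 = (166050 - 615*540) + 4186961 = (166050 - 332100) + 4186961 = -166050 + 4186961 = 4020911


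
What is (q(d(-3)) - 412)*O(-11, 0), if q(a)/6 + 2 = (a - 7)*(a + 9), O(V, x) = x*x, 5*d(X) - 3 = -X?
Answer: 0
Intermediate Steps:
d(X) = ⅗ - X/5 (d(X) = ⅗ + (-X)/5 = ⅗ - X/5)
O(V, x) = x²
q(a) = -12 + 6*(-7 + a)*(9 + a) (q(a) = -12 + 6*((a - 7)*(a + 9)) = -12 + 6*((-7 + a)*(9 + a)) = -12 + 6*(-7 + a)*(9 + a))
(q(d(-3)) - 412)*O(-11, 0) = ((-390 + 6*(⅗ - ⅕*(-3))² + 12*(⅗ - ⅕*(-3))) - 412)*0² = ((-390 + 6*(⅗ + ⅗)² + 12*(⅗ + ⅗)) - 412)*0 = ((-390 + 6*(6/5)² + 12*(6/5)) - 412)*0 = ((-390 + 6*(36/25) + 72/5) - 412)*0 = ((-390 + 216/25 + 72/5) - 412)*0 = (-9174/25 - 412)*0 = -19474/25*0 = 0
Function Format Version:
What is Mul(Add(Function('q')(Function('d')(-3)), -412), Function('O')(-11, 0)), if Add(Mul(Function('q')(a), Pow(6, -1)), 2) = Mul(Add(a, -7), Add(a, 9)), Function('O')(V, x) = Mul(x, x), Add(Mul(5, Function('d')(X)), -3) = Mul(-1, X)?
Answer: 0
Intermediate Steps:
Function('d')(X) = Add(Rational(3, 5), Mul(Rational(-1, 5), X)) (Function('d')(X) = Add(Rational(3, 5), Mul(Rational(1, 5), Mul(-1, X))) = Add(Rational(3, 5), Mul(Rational(-1, 5), X)))
Function('O')(V, x) = Pow(x, 2)
Function('q')(a) = Add(-12, Mul(6, Add(-7, a), Add(9, a))) (Function('q')(a) = Add(-12, Mul(6, Mul(Add(a, -7), Add(a, 9)))) = Add(-12, Mul(6, Mul(Add(-7, a), Add(9, a)))) = Add(-12, Mul(6, Add(-7, a), Add(9, a))))
Mul(Add(Function('q')(Function('d')(-3)), -412), Function('O')(-11, 0)) = Mul(Add(Add(-390, Mul(6, Pow(Add(Rational(3, 5), Mul(Rational(-1, 5), -3)), 2)), Mul(12, Add(Rational(3, 5), Mul(Rational(-1, 5), -3)))), -412), Pow(0, 2)) = Mul(Add(Add(-390, Mul(6, Pow(Add(Rational(3, 5), Rational(3, 5)), 2)), Mul(12, Add(Rational(3, 5), Rational(3, 5)))), -412), 0) = Mul(Add(Add(-390, Mul(6, Pow(Rational(6, 5), 2)), Mul(12, Rational(6, 5))), -412), 0) = Mul(Add(Add(-390, Mul(6, Rational(36, 25)), Rational(72, 5)), -412), 0) = Mul(Add(Add(-390, Rational(216, 25), Rational(72, 5)), -412), 0) = Mul(Add(Rational(-9174, 25), -412), 0) = Mul(Rational(-19474, 25), 0) = 0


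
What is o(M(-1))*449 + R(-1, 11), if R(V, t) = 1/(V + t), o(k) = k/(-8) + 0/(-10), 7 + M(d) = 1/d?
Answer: 4491/10 ≈ 449.10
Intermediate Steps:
M(d) = -7 + 1/d
o(k) = -k/8 (o(k) = k*(-⅛) + 0*(-⅒) = -k/8 + 0 = -k/8)
o(M(-1))*449 + R(-1, 11) = -(-7 + 1/(-1))/8*449 + 1/(-1 + 11) = -(-7 - 1)/8*449 + 1/10 = -⅛*(-8)*449 + ⅒ = 1*449 + ⅒ = 449 + ⅒ = 4491/10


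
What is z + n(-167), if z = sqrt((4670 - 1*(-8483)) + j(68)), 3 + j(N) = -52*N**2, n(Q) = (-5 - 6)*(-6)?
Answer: 66 + I*sqrt(227298) ≈ 66.0 + 476.76*I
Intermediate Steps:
n(Q) = 66 (n(Q) = -11*(-6) = 66)
j(N) = -3 - 52*N**2
z = I*sqrt(227298) (z = sqrt((4670 - 1*(-8483)) + (-3 - 52*68**2)) = sqrt((4670 + 8483) + (-3 - 52*4624)) = sqrt(13153 + (-3 - 240448)) = sqrt(13153 - 240451) = sqrt(-227298) = I*sqrt(227298) ≈ 476.76*I)
z + n(-167) = I*sqrt(227298) + 66 = 66 + I*sqrt(227298)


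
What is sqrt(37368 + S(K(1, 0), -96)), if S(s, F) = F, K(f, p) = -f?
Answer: 2*sqrt(9318) ≈ 193.06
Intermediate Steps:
sqrt(37368 + S(K(1, 0), -96)) = sqrt(37368 - 96) = sqrt(37272) = 2*sqrt(9318)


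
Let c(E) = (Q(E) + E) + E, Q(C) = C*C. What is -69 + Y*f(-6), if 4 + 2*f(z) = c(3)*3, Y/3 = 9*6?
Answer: 3252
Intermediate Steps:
Q(C) = C**2
c(E) = E**2 + 2*E (c(E) = (E**2 + E) + E = (E + E**2) + E = E**2 + 2*E)
Y = 162 (Y = 3*(9*6) = 3*54 = 162)
f(z) = 41/2 (f(z) = -2 + ((3*(2 + 3))*3)/2 = -2 + ((3*5)*3)/2 = -2 + (15*3)/2 = -2 + (1/2)*45 = -2 + 45/2 = 41/2)
-69 + Y*f(-6) = -69 + 162*(41/2) = -69 + 3321 = 3252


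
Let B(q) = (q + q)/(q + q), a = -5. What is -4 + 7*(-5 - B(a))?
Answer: -46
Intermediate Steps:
B(q) = 1 (B(q) = (2*q)/((2*q)) = (2*q)*(1/(2*q)) = 1)
-4 + 7*(-5 - B(a)) = -4 + 7*(-5 - 1*1) = -4 + 7*(-5 - 1) = -4 + 7*(-6) = -4 - 42 = -46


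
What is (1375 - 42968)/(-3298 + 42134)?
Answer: -41593/38836 ≈ -1.0710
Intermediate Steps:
(1375 - 42968)/(-3298 + 42134) = -41593/38836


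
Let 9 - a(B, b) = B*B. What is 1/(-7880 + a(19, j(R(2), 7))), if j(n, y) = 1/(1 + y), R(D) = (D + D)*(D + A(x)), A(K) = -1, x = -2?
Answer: -1/8232 ≈ -0.00012148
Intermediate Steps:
R(D) = 2*D*(-1 + D) (R(D) = (D + D)*(D - 1) = (2*D)*(-1 + D) = 2*D*(-1 + D))
a(B, b) = 9 - B**2 (a(B, b) = 9 - B*B = 9 - B**2)
1/(-7880 + a(19, j(R(2), 7))) = 1/(-7880 + (9 - 1*19**2)) = 1/(-7880 + (9 - 1*361)) = 1/(-7880 + (9 - 361)) = 1/(-7880 - 352) = 1/(-8232) = -1/8232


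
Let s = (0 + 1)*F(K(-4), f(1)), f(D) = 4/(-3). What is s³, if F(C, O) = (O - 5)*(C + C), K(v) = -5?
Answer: 6859000/27 ≈ 2.5404e+5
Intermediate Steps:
f(D) = -4/3 (f(D) = 4*(-⅓) = -4/3)
F(C, O) = 2*C*(-5 + O) (F(C, O) = (-5 + O)*(2*C) = 2*C*(-5 + O))
s = 190/3 (s = (0 + 1)*(2*(-5)*(-5 - 4/3)) = 1*(2*(-5)*(-19/3)) = 1*(190/3) = 190/3 ≈ 63.333)
s³ = (190/3)³ = 6859000/27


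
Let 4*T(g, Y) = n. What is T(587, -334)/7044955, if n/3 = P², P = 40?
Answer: 240/1408991 ≈ 0.00017033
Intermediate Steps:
n = 4800 (n = 3*40² = 3*1600 = 4800)
T(g, Y) = 1200 (T(g, Y) = (¼)*4800 = 1200)
T(587, -334)/7044955 = 1200/7044955 = 1200*(1/7044955) = 240/1408991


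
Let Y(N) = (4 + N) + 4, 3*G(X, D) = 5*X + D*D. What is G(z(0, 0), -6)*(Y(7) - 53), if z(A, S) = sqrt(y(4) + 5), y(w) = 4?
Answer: -646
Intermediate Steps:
z(A, S) = 3 (z(A, S) = sqrt(4 + 5) = sqrt(9) = 3)
G(X, D) = D**2/3 + 5*X/3 (G(X, D) = (5*X + D*D)/3 = (5*X + D**2)/3 = (D**2 + 5*X)/3 = D**2/3 + 5*X/3)
Y(N) = 8 + N
G(z(0, 0), -6)*(Y(7) - 53) = ((1/3)*(-6)**2 + (5/3)*3)*((8 + 7) - 53) = ((1/3)*36 + 5)*(15 - 53) = (12 + 5)*(-38) = 17*(-38) = -646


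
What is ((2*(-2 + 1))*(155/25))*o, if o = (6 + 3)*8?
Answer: -4464/5 ≈ -892.80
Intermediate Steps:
o = 72 (o = 9*8 = 72)
((2*(-2 + 1))*(155/25))*o = ((2*(-2 + 1))*(155/25))*72 = ((2*(-1))*(155*(1/25)))*72 = -2*31/5*72 = -62/5*72 = -4464/5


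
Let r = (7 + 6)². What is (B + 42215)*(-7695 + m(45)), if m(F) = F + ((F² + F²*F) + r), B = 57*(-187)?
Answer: 2703370964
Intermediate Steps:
B = -10659
r = 169 (r = 13² = 169)
m(F) = 169 + F + F² + F³ (m(F) = F + ((F² + F²*F) + 169) = F + ((F² + F³) + 169) = F + (169 + F² + F³) = 169 + F + F² + F³)
(B + 42215)*(-7695 + m(45)) = (-10659 + 42215)*(-7695 + (169 + 45 + 45² + 45³)) = 31556*(-7695 + (169 + 45 + 2025 + 91125)) = 31556*(-7695 + 93364) = 31556*85669 = 2703370964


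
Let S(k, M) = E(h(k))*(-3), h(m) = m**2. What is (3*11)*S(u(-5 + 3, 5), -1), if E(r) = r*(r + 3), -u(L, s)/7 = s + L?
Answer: -19384596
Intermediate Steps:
u(L, s) = -7*L - 7*s (u(L, s) = -7*(s + L) = -7*(L + s) = -7*L - 7*s)
E(r) = r*(3 + r)
S(k, M) = -3*k**2*(3 + k**2) (S(k, M) = (k**2*(3 + k**2))*(-3) = -3*k**2*(3 + k**2))
(3*11)*S(u(-5 + 3, 5), -1) = (3*11)*(3*(-7*(-5 + 3) - 7*5)**2*(-3 - (-7*(-5 + 3) - 7*5)**2)) = 33*(3*(-7*(-2) - 35)**2*(-3 - (-7*(-2) - 35)**2)) = 33*(3*(14 - 35)**2*(-3 - (14 - 35)**2)) = 33*(3*(-21)**2*(-3 - 1*(-21)**2)) = 33*(3*441*(-3 - 1*441)) = 33*(3*441*(-3 - 441)) = 33*(3*441*(-444)) = 33*(-587412) = -19384596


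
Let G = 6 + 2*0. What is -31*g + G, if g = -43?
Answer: 1339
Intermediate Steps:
G = 6 (G = 6 + 0 = 6)
-31*g + G = -31*(-43) + 6 = 1333 + 6 = 1339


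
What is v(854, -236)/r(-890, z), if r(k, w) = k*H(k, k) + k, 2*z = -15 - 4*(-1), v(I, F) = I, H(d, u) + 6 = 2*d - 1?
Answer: 427/794770 ≈ 0.00053726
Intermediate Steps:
H(d, u) = -7 + 2*d (H(d, u) = -6 + (2*d - 1) = -6 + (-1 + 2*d) = -7 + 2*d)
z = -11/2 (z = (-15 - 4*(-1))/2 = (-15 + 4)/2 = (½)*(-11) = -11/2 ≈ -5.5000)
r(k, w) = k + k*(-7 + 2*k) (r(k, w) = k*(-7 + 2*k) + k = k + k*(-7 + 2*k))
v(854, -236)/r(-890, z) = 854/((2*(-890)*(-3 - 890))) = 854/((2*(-890)*(-893))) = 854/1589540 = 854*(1/1589540) = 427/794770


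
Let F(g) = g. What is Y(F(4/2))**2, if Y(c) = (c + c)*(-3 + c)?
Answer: 16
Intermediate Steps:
Y(c) = 2*c*(-3 + c) (Y(c) = (2*c)*(-3 + c) = 2*c*(-3 + c))
Y(F(4/2))**2 = (2*(4/2)*(-3 + 4/2))**2 = (2*(4*(1/2))*(-3 + 4*(1/2)))**2 = (2*2*(-3 + 2))**2 = (2*2*(-1))**2 = (-4)**2 = 16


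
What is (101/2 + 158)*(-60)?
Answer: -12510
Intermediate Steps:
(101/2 + 158)*(-60) = (417/2)*(-60) = -12510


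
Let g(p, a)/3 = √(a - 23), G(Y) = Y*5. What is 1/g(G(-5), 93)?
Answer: √70/210 ≈ 0.039841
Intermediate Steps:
G(Y) = 5*Y
g(p, a) = 3*√(-23 + a) (g(p, a) = 3*√(a - 23) = 3*√(-23 + a))
1/g(G(-5), 93) = 1/(3*√(-23 + 93)) = 1/(3*√70) = √70/210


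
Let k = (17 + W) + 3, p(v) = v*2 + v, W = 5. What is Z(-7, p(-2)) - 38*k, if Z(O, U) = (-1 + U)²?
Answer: -901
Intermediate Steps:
p(v) = 3*v (p(v) = 2*v + v = 3*v)
k = 25 (k = (17 + 5) + 3 = 22 + 3 = 25)
Z(-7, p(-2)) - 38*k = (-1 + 3*(-2))² - 38*25 = (-1 - 6)² - 950 = (-7)² - 950 = 49 - 950 = -901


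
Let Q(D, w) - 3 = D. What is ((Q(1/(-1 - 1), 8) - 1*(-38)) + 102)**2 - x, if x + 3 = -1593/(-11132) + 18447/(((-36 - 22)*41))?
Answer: 67228239711/3308987 ≈ 20317.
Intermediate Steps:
Q(D, w) = 3 + D
x = -140489769/13235948 (x = -3 + (-1593/(-11132) + 18447/(((-36 - 22)*41))) = -3 + (-1593*(-1/11132) + 18447/((-58*41))) = -3 + (1593/11132 + 18447/(-2378)) = -3 + (1593/11132 + 18447*(-1/2378)) = -3 + (1593/11132 - 18447/2378) = -3 - 100781925/13235948 = -140489769/13235948 ≈ -10.614)
((Q(1/(-1 - 1), 8) - 1*(-38)) + 102)**2 - x = (((3 + 1/(-1 - 1)) - 1*(-38)) + 102)**2 - 1*(-140489769/13235948) = (((3 + 1/(-2)) + 38) + 102)**2 + 140489769/13235948 = (((3 - 1/2) + 38) + 102)**2 + 140489769/13235948 = ((5/2 + 38) + 102)**2 + 140489769/13235948 = (81/2 + 102)**2 + 140489769/13235948 = (285/2)**2 + 140489769/13235948 = 81225/4 + 140489769/13235948 = 67228239711/3308987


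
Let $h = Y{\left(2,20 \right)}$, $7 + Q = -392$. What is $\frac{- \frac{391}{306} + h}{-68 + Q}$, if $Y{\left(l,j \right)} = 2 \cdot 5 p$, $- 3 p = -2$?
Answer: $- \frac{97}{8406} \approx -0.011539$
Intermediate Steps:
$Q = -399$ ($Q = -7 - 392 = -399$)
$p = \frac{2}{3}$ ($p = \left(- \frac{1}{3}\right) \left(-2\right) = \frac{2}{3} \approx 0.66667$)
$Y{\left(l,j \right)} = \frac{20}{3}$ ($Y{\left(l,j \right)} = 2 \cdot 5 \cdot \frac{2}{3} = 10 \cdot \frac{2}{3} = \frac{20}{3}$)
$h = \frac{20}{3} \approx 6.6667$
$\frac{- \frac{391}{306} + h}{-68 + Q} = \frac{- \frac{391}{306} + \frac{20}{3}}{-68 - 399} = \frac{\left(-391\right) \frac{1}{306} + \frac{20}{3}}{-467} = \left(- \frac{23}{18} + \frac{20}{3}\right) \left(- \frac{1}{467}\right) = \frac{97}{18} \left(- \frac{1}{467}\right) = - \frac{97}{8406}$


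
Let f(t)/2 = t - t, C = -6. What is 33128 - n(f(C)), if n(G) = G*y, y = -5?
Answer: 33128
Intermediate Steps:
f(t) = 0 (f(t) = 2*(t - t) = 2*0 = 0)
n(G) = -5*G (n(G) = G*(-5) = -5*G)
33128 - n(f(C)) = 33128 - (-5)*0 = 33128 - 1*0 = 33128 + 0 = 33128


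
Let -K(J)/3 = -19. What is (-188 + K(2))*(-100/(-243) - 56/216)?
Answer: -4847/243 ≈ -19.947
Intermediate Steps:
K(J) = 57 (K(J) = -3*(-19) = 57)
(-188 + K(2))*(-100/(-243) - 56/216) = (-188 + 57)*(-100/(-243) - 56/216) = -131*(-100*(-1/243) - 56*1/216) = -131*(100/243 - 7/27) = -131*37/243 = -4847/243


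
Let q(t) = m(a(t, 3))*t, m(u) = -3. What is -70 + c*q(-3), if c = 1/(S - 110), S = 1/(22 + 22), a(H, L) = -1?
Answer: -113042/1613 ≈ -70.082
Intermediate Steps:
S = 1/44 ≈ 0.022727
q(t) = -3*t
c = -44/4839 (c = 1/(1/44 - 110) = 1/(-4839/44) = -44/4839 ≈ -0.0090928)
-70 + c*q(-3) = -70 - (-44)*(-3)/1613 = -70 - 44/4839*9 = -70 - 132/1613 = -113042/1613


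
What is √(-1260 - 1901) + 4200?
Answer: 4200 + I*√3161 ≈ 4200.0 + 56.223*I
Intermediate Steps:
√(-1260 - 1901) + 4200 = √(-3161) + 4200 = I*√3161 + 4200 = 4200 + I*√3161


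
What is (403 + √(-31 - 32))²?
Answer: 162346 + 2418*I*√7 ≈ 1.6235e+5 + 6397.4*I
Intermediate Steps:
(403 + √(-31 - 32))² = (403 + √(-63))² = (403 + 3*I*√7)²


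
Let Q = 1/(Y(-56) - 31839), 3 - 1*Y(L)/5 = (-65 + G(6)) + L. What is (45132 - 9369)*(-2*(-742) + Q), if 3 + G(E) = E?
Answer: 236808561795/4462 ≈ 5.3072e+7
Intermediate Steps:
G(E) = -3 + E
Y(L) = 325 - 5*L (Y(L) = 15 - 5*((-65 + (-3 + 6)) + L) = 15 - 5*((-65 + 3) + L) = 15 - 5*(-62 + L) = 15 + (310 - 5*L) = 325 - 5*L)
Q = -1/31234 (Q = 1/((325 - 5*(-56)) - 31839) = 1/((325 + 280) - 31839) = 1/(605 - 31839) = 1/(-31234) = -1/31234 ≈ -3.2016e-5)
(45132 - 9369)*(-2*(-742) + Q) = (45132 - 9369)*(-2*(-742) - 1/31234) = 35763*(1484 - 1/31234) = 35763*(46351255/31234) = 236808561795/4462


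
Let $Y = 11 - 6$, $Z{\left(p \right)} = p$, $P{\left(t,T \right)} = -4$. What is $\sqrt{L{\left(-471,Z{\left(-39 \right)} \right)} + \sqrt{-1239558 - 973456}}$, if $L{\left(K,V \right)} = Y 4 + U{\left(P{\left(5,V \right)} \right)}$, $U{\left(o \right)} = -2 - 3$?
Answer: $\sqrt{15 + i \sqrt{2213014}} \approx 27.411 + 27.136 i$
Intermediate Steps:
$U{\left(o \right)} = -5$ ($U{\left(o \right)} = -2 - 3 = -5$)
$Y = 5$ ($Y = 11 - 6 = 5$)
$L{\left(K,V \right)} = 15$ ($L{\left(K,V \right)} = 5 \cdot 4 - 5 = 20 - 5 = 15$)
$\sqrt{L{\left(-471,Z{\left(-39 \right)} \right)} + \sqrt{-1239558 - 973456}} = \sqrt{15 + \sqrt{-1239558 - 973456}} = \sqrt{15 + \sqrt{-2213014}} = \sqrt{15 + i \sqrt{2213014}}$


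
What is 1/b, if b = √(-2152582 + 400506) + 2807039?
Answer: 2807039/7879469699597 - 2*I*√438019/7879469699597 ≈ 3.5625e-7 - 1.6799e-10*I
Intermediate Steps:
b = 2807039 + 2*I*√438019 (b = √(-1752076) + 2807039 = 2*I*√438019 + 2807039 = 2807039 + 2*I*√438019 ≈ 2.807e+6 + 1323.7*I)
1/b = 1/(2807039 + 2*I*√438019)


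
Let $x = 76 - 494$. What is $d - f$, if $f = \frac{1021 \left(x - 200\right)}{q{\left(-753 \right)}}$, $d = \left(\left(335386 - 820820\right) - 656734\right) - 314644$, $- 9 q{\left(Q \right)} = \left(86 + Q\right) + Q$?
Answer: $- \frac{1031497119}{710} \approx -1.4528 \cdot 10^{6}$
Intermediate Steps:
$q{\left(Q \right)} = - \frac{86}{9} - \frac{2 Q}{9}$ ($q{\left(Q \right)} = - \frac{\left(86 + Q\right) + Q}{9} = - \frac{86 + 2 Q}{9} = - \frac{86}{9} - \frac{2 Q}{9}$)
$x = -418$ ($x = 76 - 494 = -418$)
$d = -1456812$ ($d = \left(-485434 - 656734\right) - 314644 = -1142168 - 314644 = -1456812$)
$f = - \frac{2839401}{710}$ ($f = \frac{1021 \left(-418 - 200\right)}{- \frac{86}{9} - - \frac{502}{3}} = \frac{1021 \left(-618\right)}{- \frac{86}{9} + \frac{502}{3}} = - \frac{630978}{\frac{1420}{9}} = \left(-630978\right) \frac{9}{1420} = - \frac{2839401}{710} \approx -3999.2$)
$d - f = -1456812 - - \frac{2839401}{710} = -1456812 + \frac{2839401}{710} = - \frac{1031497119}{710}$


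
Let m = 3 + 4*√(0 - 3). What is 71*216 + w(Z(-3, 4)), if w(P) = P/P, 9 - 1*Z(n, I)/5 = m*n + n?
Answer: 15337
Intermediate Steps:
m = 3 + 4*I*√3 (m = 3 + 4*√(-3) = 3 + 4*(I*√3) = 3 + 4*I*√3 ≈ 3.0 + 6.9282*I)
Z(n, I) = 45 - 5*n - 5*n*(3 + 4*I*√3) (Z(n, I) = 45 - 5*((3 + 4*I*√3)*n + n) = 45 - 5*(n*(3 + 4*I*√3) + n) = 45 - 5*(n + n*(3 + 4*I*√3)) = 45 + (-5*n - 5*n*(3 + 4*I*√3)) = 45 - 5*n - 5*n*(3 + 4*I*√3))
w(P) = 1
71*216 + w(Z(-3, 4)) = 71*216 + 1 = 15336 + 1 = 15337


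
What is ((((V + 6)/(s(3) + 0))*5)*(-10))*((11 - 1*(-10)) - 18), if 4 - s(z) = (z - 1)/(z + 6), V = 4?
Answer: -6750/17 ≈ -397.06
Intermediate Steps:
s(z) = 4 - (-1 + z)/(6 + z) (s(z) = 4 - (z - 1)/(z + 6) = 4 - (-1 + z)/(6 + z))
((((V + 6)/(s(3) + 0))*5)*(-10))*((11 - 1*(-10)) - 18) = ((((4 + 6)/((25 + 3*3)/(6 + 3) + 0))*5)*(-10))*((11 - 1*(-10)) - 18) = (((10/((25 + 9)/9 + 0))*5)*(-10))*((11 + 10) - 18) = (((10/((⅑)*34 + 0))*5)*(-10))*(21 - 18) = (((10/(34/9 + 0))*5)*(-10))*3 = (((10/(34/9))*5)*(-10))*3 = (((10*(9/34))*5)*(-10))*3 = (((45/17)*5)*(-10))*3 = ((225/17)*(-10))*3 = -2250/17*3 = -6750/17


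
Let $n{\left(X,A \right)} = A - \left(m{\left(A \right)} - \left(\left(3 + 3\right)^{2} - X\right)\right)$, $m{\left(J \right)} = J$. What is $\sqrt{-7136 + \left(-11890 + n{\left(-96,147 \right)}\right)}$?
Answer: $i \sqrt{18894} \approx 137.46 i$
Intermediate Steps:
$n{\left(X,A \right)} = 36 - X$ ($n{\left(X,A \right)} = A - \left(A - \left(\left(3 + 3\right)^{2} - X\right)\right) = A - \left(A - \left(6^{2} - X\right)\right) = A - \left(A - \left(36 - X\right)\right) = A - \left(A + \left(-36 + X\right)\right) = A - \left(-36 + A + X\right) = 36 - X$)
$\sqrt{-7136 + \left(-11890 + n{\left(-96,147 \right)}\right)} = \sqrt{-7136 + \left(-11890 + \left(36 - -96\right)\right)} = \sqrt{-7136 + \left(-11890 + \left(36 + 96\right)\right)} = \sqrt{-7136 + \left(-11890 + 132\right)} = \sqrt{-7136 - 11758} = \sqrt{-18894} = i \sqrt{18894}$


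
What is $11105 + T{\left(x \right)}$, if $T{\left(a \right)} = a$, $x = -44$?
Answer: $11061$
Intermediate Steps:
$11105 + T{\left(x \right)} = 11105 - 44 = 11061$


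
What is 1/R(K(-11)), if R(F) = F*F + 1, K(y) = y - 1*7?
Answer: 1/325 ≈ 0.0030769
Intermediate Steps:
K(y) = -7 + y (K(y) = y - 7 = -7 + y)
R(F) = 1 + F² (R(F) = F² + 1 = 1 + F²)
1/R(K(-11)) = 1/(1 + (-7 - 11)²) = 1/(1 + (-18)²) = 1/(1 + 324) = 1/325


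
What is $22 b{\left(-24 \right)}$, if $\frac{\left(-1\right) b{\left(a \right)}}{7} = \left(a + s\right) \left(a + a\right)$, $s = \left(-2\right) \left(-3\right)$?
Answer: $-133056$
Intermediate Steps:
$s = 6$
$b{\left(a \right)} = - 14 a \left(6 + a\right)$ ($b{\left(a \right)} = - 7 \left(a + 6\right) \left(a + a\right) = - 7 \left(6 + a\right) 2 a = - 7 \cdot 2 a \left(6 + a\right) = - 14 a \left(6 + a\right)$)
$22 b{\left(-24 \right)} = 22 \left(\left(-14\right) \left(-24\right) \left(6 - 24\right)\right) = 22 \left(\left(-14\right) \left(-24\right) \left(-18\right)\right) = 22 \left(-6048\right) = -133056$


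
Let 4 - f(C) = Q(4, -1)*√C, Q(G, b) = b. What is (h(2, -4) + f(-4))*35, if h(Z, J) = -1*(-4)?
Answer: 280 + 70*I ≈ 280.0 + 70.0*I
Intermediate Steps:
h(Z, J) = 4
f(C) = 4 + √C (f(C) = 4 - (-1)*√C = 4 + √C)
(h(2, -4) + f(-4))*35 = (4 + (4 + √(-4)))*35 = (4 + (4 + 2*I))*35 = (8 + 2*I)*35 = 280 + 70*I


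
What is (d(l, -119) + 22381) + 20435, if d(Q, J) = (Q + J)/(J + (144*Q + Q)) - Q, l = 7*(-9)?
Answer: 28343032/661 ≈ 42879.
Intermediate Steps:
l = -63
d(Q, J) = -Q + (J + Q)/(J + 145*Q) (d(Q, J) = (J + Q)/(J + 145*Q) - Q = -Q + (J + Q)/(J + 145*Q))
(d(l, -119) + 22381) + 20435 = ((-119 - 63 - 145*(-63)**2 - 1*(-119)*(-63))/(-119 + 145*(-63)) + 22381) + 20435 = ((-119 - 63 - 145*3969 - 7497)/(-119 - 9135) + 22381) + 20435 = ((-119 - 63 - 575505 - 7497)/(-9254) + 22381) + 20435 = (-1/9254*(-583184) + 22381) + 20435 = (41656/661 + 22381) + 20435 = 14835497/661 + 20435 = 28343032/661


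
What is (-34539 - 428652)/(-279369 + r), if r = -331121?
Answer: 463191/610490 ≈ 0.75872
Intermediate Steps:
(-34539 - 428652)/(-279369 + r) = (-34539 - 428652)/(-279369 - 331121) = -463191/(-610490) = -463191*(-1/610490) = 463191/610490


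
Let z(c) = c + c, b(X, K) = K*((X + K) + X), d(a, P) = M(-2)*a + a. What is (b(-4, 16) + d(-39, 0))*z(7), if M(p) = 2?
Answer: 154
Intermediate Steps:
d(a, P) = 3*a (d(a, P) = 2*a + a = 3*a)
b(X, K) = K*(K + 2*X) (b(X, K) = K*((K + X) + X) = K*(K + 2*X))
z(c) = 2*c
(b(-4, 16) + d(-39, 0))*z(7) = (16*(16 + 2*(-4)) + 3*(-39))*(2*7) = (16*(16 - 8) - 117)*14 = (16*8 - 117)*14 = (128 - 117)*14 = 11*14 = 154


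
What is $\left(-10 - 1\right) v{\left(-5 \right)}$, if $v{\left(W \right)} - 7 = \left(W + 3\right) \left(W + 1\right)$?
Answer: $-165$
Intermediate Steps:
$v{\left(W \right)} = 7 + \left(1 + W\right) \left(3 + W\right)$ ($v{\left(W \right)} = 7 + \left(W + 3\right) \left(W + 1\right) = 7 + \left(3 + W\right) \left(1 + W\right) = 7 + \left(1 + W\right) \left(3 + W\right)$)
$\left(-10 - 1\right) v{\left(-5 \right)} = \left(-10 - 1\right) \left(10 + \left(-5\right)^{2} + 4 \left(-5\right)\right) = - 11 \left(10 + 25 - 20\right) = \left(-11\right) 15 = -165$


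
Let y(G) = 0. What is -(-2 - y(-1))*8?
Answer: 16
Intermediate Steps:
-(-2 - y(-1))*8 = -(-2 - 1*0)*8 = -(-2 + 0)*8 = -1*(-2)*8 = 2*8 = 16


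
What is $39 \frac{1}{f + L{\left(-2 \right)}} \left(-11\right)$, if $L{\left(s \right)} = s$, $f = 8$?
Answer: $- \frac{143}{2} \approx -71.5$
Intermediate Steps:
$39 \frac{1}{f + L{\left(-2 \right)}} \left(-11\right) = 39 \frac{1}{8 - 2} \left(-11\right) = 39 \cdot \frac{1}{6} \left(-11\right) = 39 \left(- \frac{11}{6}\right) = - \frac{143}{2}$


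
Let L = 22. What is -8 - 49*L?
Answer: -1086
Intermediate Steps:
-8 - 49*L = -8 - 49*22 = -8 - 1078 = -1086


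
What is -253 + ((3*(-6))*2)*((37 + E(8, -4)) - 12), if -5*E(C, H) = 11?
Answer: -5369/5 ≈ -1073.8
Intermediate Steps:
E(C, H) = -11/5 (E(C, H) = -⅕*11 = -11/5)
-253 + ((3*(-6))*2)*((37 + E(8, -4)) - 12) = -253 + ((3*(-6))*2)*((37 - 11/5) - 12) = -253 + (-18*2)*(174/5 - 12) = -253 - 36*114/5 = -253 - 4104/5 = -5369/5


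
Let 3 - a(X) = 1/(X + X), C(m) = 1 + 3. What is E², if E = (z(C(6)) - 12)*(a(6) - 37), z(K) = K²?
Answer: 167281/9 ≈ 18587.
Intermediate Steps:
C(m) = 4
a(X) = 3 - 1/(2*X) (a(X) = 3 - 1/(X + X) = 3 - 1/(2*X))
E = -409/3 (E = (4² - 12)*((3 - ½/6) - 37) = (16 - 12)*((3 - ½*⅙) - 37) = 4*((3 - 1/12) - 37) = 4*(35/12 - 37) = 4*(-409/12) = -409/3 ≈ -136.33)
E² = (-409/3)² = 167281/9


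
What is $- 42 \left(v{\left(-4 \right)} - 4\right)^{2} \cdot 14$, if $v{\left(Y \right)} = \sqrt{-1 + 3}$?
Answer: $-10584 + 4704 \sqrt{2} \approx -3931.5$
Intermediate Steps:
$v{\left(Y \right)} = \sqrt{2}$
$- 42 \left(v{\left(-4 \right)} - 4\right)^{2} \cdot 14 = - 42 \left(\sqrt{2} - 4\right)^{2} \cdot 14 = - 42 \left(-4 + \sqrt{2}\right)^{2} \cdot 14 = - 588 \left(-4 + \sqrt{2}\right)^{2}$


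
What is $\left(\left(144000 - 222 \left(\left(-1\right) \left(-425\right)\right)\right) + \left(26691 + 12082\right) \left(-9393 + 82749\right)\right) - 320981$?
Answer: $2843960857$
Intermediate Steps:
$\left(\left(144000 - 222 \left(\left(-1\right) \left(-425\right)\right)\right) + \left(26691 + 12082\right) \left(-9393 + 82749\right)\right) - 320981 = \left(\left(144000 - 94350\right) + 38773 \cdot 73356\right) - 320981 = \left(\left(144000 - 94350\right) + 2844232188\right) - 320981 = \left(49650 + 2844232188\right) - 320981 = 2844281838 - 320981 = 2843960857$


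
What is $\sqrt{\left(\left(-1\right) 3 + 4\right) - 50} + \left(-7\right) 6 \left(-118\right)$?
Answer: $4956 + 7 i \approx 4956.0 + 7.0 i$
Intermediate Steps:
$\sqrt{\left(\left(-1\right) 3 + 4\right) - 50} + \left(-7\right) 6 \left(-118\right) = \sqrt{\left(-3 + 4\right) - 50} - -4956 = \sqrt{1 - 50} + 4956 = \sqrt{-49} + 4956 = 7 i + 4956 = 4956 + 7 i$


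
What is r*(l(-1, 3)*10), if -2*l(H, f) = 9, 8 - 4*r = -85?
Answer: -4185/4 ≈ -1046.3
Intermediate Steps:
r = 93/4 (r = 2 - 1/4*(-85) = 2 + 85/4 = 93/4 ≈ 23.250)
l(H, f) = -9/2 (l(H, f) = -1/2*9 = -9/2)
r*(l(-1, 3)*10) = 93*(-9/2*10)/4 = (93/4)*(-45) = -4185/4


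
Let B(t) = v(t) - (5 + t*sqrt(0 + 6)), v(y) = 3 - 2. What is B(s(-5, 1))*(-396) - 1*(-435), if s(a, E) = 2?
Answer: 2019 + 792*sqrt(6) ≈ 3959.0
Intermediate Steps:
v(y) = 1
B(t) = -4 - t*sqrt(6) (B(t) = 1 - (5 + t*sqrt(0 + 6)) = 1 - (5 + t*sqrt(6)) = 1 + (-5 - t*sqrt(6)) = -4 - t*sqrt(6))
B(s(-5, 1))*(-396) - 1*(-435) = (-4 - 1*2*sqrt(6))*(-396) - 1*(-435) = (-4 - 2*sqrt(6))*(-396) + 435 = (1584 + 792*sqrt(6)) + 435 = 2019 + 792*sqrt(6)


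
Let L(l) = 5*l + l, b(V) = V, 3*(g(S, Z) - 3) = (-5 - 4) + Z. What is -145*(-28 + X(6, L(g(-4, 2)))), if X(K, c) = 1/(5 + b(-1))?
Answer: 16095/4 ≈ 4023.8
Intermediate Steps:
g(S, Z) = Z/3 (g(S, Z) = 3 + ((-5 - 4) + Z)/3 = 3 + (-9 + Z)/3 = 3 + (-3 + Z/3) = Z/3)
L(l) = 6*l
X(K, c) = 1/4 (X(K, c) = 1/(5 - 1) = 1/4)
-145*(-28 + X(6, L(g(-4, 2)))) = -145*(-28 + 1/4) = -145*(-111/4) = 16095/4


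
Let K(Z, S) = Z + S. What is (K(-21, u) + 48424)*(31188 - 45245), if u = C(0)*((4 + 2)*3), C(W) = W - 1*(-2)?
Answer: -680907023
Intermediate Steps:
C(W) = 2 + W (C(W) = W + 2 = 2 + W)
u = 36 (u = (2 + 0)*((4 + 2)*3) = 2*(6*3) = 2*18 = 36)
K(Z, S) = S + Z
(K(-21, u) + 48424)*(31188 - 45245) = ((36 - 21) + 48424)*(31188 - 45245) = (15 + 48424)*(-14057) = 48439*(-14057) = -680907023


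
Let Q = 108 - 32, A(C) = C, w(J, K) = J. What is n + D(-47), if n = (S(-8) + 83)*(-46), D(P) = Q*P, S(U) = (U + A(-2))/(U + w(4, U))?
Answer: -7505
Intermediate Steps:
Q = 76
S(U) = (-2 + U)/(4 + U) (S(U) = (U - 2)/(U + 4) = (-2 + U)/(4 + U))
D(P) = 76*P
n = -3933 (n = ((-2 - 8)/(4 - 8) + 83)*(-46) = (-10/(-4) + 83)*(-46) = (-¼*(-10) + 83)*(-46) = (5/2 + 83)*(-46) = (171/2)*(-46) = -3933)
n + D(-47) = -3933 + 76*(-47) = -3933 - 3572 = -7505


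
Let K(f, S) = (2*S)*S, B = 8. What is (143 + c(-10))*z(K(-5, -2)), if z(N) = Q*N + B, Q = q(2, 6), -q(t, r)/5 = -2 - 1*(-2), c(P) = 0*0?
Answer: 1144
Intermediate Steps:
c(P) = 0
q(t, r) = 0 (q(t, r) = -5*(-2 - 1*(-2)) = -5*(-2 + 2) = -5*0 = 0)
Q = 0
K(f, S) = 2*S²
z(N) = 8 (z(N) = 0*N + 8 = 0 + 8 = 8)
(143 + c(-10))*z(K(-5, -2)) = (143 + 0)*8 = 143*8 = 1144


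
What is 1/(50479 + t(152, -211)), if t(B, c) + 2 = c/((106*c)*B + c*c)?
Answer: 15901/802634778 ≈ 1.9811e-5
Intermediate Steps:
t(B, c) = -2 + c/(c² + 106*B*c) (t(B, c) = -2 + c/((106*c)*B + c*c) = -2 + c/(106*B*c + c²) = -2 + c/(c² + 106*B*c))
1/(50479 + t(152, -211)) = 1/(50479 + (1 - 212*152 - 2*(-211))/(-211 + 106*152)) = 1/(50479 + (1 - 32224 + 422)/(-211 + 16112)) = 1/(50479 - 31801/15901) = 1/(802634778/15901) = 15901/802634778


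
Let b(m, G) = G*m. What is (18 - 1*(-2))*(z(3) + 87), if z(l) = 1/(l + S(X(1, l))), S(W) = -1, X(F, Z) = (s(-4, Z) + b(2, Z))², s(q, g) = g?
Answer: 1750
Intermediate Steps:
X(F, Z) = 9*Z² (X(F, Z) = (Z + Z*2)² = (Z + 2*Z)² = (3*Z)² = 9*Z²)
z(l) = 1/(-1 + l) (z(l) = 1/(l - 1) = 1/(-1 + l))
(18 - 1*(-2))*(z(3) + 87) = (18 - 1*(-2))*(1/(-1 + 3) + 87) = (18 + 2)*(1/2 + 87) = 20*(½ + 87) = 20*(175/2) = 1750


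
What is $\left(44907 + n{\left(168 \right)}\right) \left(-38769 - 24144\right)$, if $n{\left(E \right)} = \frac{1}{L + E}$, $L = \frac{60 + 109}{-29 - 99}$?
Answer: $- \frac{60276377384349}{21335} \approx -2.8252 \cdot 10^{9}$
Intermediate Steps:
$L = - \frac{169}{128}$ ($L = \frac{169}{-128} = 169 \left(- \frac{1}{128}\right) = - \frac{169}{128} \approx -1.3203$)
$n{\left(E \right)} = \frac{1}{- \frac{169}{128} + E}$
$\left(44907 + n{\left(168 \right)}\right) \left(-38769 - 24144\right) = \left(44907 + \frac{128}{-169 + 128 \cdot 168}\right) \left(-38769 - 24144\right) = \left(44907 + \frac{128}{-169 + 21504}\right) \left(-62913\right) = \left(44907 + \frac{128}{21335}\right) \left(-62913\right) = \frac{958090973}{21335} \left(-62913\right) = - \frac{60276377384349}{21335}$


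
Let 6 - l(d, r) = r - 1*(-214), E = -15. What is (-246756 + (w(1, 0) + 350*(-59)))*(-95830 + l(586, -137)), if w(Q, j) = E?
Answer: 25645941321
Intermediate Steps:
w(Q, j) = -15
l(d, r) = -208 - r (l(d, r) = 6 - (r - 1*(-214)) = 6 - (r + 214) = 6 - (214 + r) = 6 + (-214 - r) = -208 - r)
(-246756 + (w(1, 0) + 350*(-59)))*(-95830 + l(586, -137)) = (-246756 + (-15 + 350*(-59)))*(-95830 + (-208 - 1*(-137))) = (-246756 + (-15 - 20650))*(-95830 + (-208 + 137)) = (-246756 - 20665)*(-95830 - 71) = -267421*(-95901) = 25645941321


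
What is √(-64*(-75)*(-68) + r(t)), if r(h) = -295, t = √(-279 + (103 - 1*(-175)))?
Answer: I*√326695 ≈ 571.57*I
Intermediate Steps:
t = I (t = √(-279 + (103 + 175)) = √(-279 + 278) = √(-1) = I ≈ 1.0*I)
√(-64*(-75)*(-68) + r(t)) = √(-64*(-75)*(-68) - 295) = √(4800*(-68) - 295) = √(-326400 - 295) = √(-326695) = I*√326695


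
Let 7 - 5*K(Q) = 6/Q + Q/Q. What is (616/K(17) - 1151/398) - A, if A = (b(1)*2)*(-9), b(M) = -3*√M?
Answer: 1166597/2388 ≈ 488.52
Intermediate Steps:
K(Q) = 6/5 - 6/(5*Q) (K(Q) = 7/5 - (6/Q + Q/Q)/5 = 7/5 - (6/Q + 1)/5 = 7/5 - (1 + 6/Q)/5 = 7/5 + (-⅕ - 6/(5*Q)) = 6/5 - 6/(5*Q))
A = 54 (A = (-3*√1*2)*(-9) = (-3*1*2)*(-9) = -3*2*(-9) = -6*(-9) = 54)
(616/K(17) - 1151/398) - A = (616/(((6/5)*(-1 + 17)/17)) - 1151/398) - 1*54 = (616/(((6/5)*(1/17)*16)) - 1151*1/398) - 54 = (616/(96/85) - 1151/398) - 54 = (616*(85/96) - 1151/398) - 54 = (6545/12 - 1151/398) - 54 = 1295549/2388 - 54 = 1166597/2388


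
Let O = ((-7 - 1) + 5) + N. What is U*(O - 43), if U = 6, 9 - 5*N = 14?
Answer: -282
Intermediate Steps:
N = -1 (N = 9/5 - 1/5*14 = 9/5 - 14/5 = -1)
O = -4 (O = ((-7 - 1) + 5) - 1 = (-8 + 5) - 1 = -3 - 1 = -4)
U*(O - 43) = 6*(-4 - 43) = 6*(-47) = -282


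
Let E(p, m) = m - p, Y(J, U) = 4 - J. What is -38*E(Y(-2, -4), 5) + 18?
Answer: 56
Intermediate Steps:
-38*E(Y(-2, -4), 5) + 18 = -38*(5 - (4 - 1*(-2))) + 18 = -38*(5 - (4 + 2)) + 18 = -38*(5 - 1*6) + 18 = -38*(5 - 6) + 18 = -38*(-1) + 18 = 38 + 18 = 56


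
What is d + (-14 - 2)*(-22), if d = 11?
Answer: 363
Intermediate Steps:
d + (-14 - 2)*(-22) = 11 + (-14 - 2)*(-22) = 11 - 16*(-22) = 11 + 352 = 363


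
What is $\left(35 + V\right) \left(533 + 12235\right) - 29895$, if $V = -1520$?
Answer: $-18990375$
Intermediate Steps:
$\left(35 + V\right) \left(533 + 12235\right) - 29895 = \left(35 - 1520\right) \left(533 + 12235\right) - 29895 = \left(-1485\right) 12768 - 29895 = -18960480 - 29895 = -18990375$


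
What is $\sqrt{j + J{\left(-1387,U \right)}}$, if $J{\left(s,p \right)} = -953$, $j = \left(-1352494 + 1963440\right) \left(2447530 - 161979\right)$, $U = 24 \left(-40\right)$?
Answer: $3 \sqrt{155149804477} \approx 1.1817 \cdot 10^{6}$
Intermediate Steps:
$U = -960$
$j = 1396348241246$ ($j = 610946 \cdot 2285551 = 1396348241246$)
$\sqrt{j + J{\left(-1387,U \right)}} = \sqrt{1396348241246 - 953} = \sqrt{1396348240293} = 3 \sqrt{155149804477}$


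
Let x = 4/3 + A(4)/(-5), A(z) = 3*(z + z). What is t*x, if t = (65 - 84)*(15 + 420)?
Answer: 28652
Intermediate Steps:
A(z) = 6*z (A(z) = 3*(2*z) = 6*z)
t = -8265 (t = -19*435 = -8265)
x = -52/15 (x = 4/3 + (6*4)/(-5) = 4*(1/3) + 24*(-1/5) = 4/3 - 24/5 = -52/15 ≈ -3.4667)
t*x = -8265*(-52/15) = 28652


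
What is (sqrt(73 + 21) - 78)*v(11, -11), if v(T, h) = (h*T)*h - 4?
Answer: -103506 + 1327*sqrt(94) ≈ -90640.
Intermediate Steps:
v(T, h) = -4 + T*h**2 (v(T, h) = (T*h)*h - 4 = T*h**2 - 4 = -4 + T*h**2)
(sqrt(73 + 21) - 78)*v(11, -11) = (sqrt(73 + 21) - 78)*(-4 + 11*(-11)**2) = (sqrt(94) - 78)*(-4 + 11*121) = (-78 + sqrt(94))*(-4 + 1331) = (-78 + sqrt(94))*1327 = -103506 + 1327*sqrt(94)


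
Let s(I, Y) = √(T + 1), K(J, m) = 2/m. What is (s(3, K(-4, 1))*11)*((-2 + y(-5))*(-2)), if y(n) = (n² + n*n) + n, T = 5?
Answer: -946*√6 ≈ -2317.2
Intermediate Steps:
y(n) = n + 2*n² (y(n) = (n² + n²) + n = 2*n² + n = n + 2*n²)
s(I, Y) = √6 (s(I, Y) = √(5 + 1) = √6)
(s(3, K(-4, 1))*11)*((-2 + y(-5))*(-2)) = (√6*11)*((-2 - 5*(1 + 2*(-5)))*(-2)) = (11*√6)*((-2 - 5*(1 - 10))*(-2)) = (11*√6)*((-2 - 5*(-9))*(-2)) = (11*√6)*((-2 + 45)*(-2)) = (11*√6)*(43*(-2)) = (11*√6)*(-86) = -946*√6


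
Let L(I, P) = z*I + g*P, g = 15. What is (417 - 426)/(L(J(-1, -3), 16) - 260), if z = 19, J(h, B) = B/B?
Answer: 9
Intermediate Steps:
J(h, B) = 1
L(I, P) = 15*P + 19*I (L(I, P) = 19*I + 15*P = 15*P + 19*I)
(417 - 426)/(L(J(-1, -3), 16) - 260) = (417 - 426)/((15*16 + 19*1) - 260) = -9/((240 + 19) - 260) = -9/(259 - 260) = -9/(-1) = -9*(-1) = 9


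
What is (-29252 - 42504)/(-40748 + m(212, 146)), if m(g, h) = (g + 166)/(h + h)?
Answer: 10476376/5949019 ≈ 1.7610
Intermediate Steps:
m(g, h) = (166 + g)/(2*h) (m(g, h) = (166 + g)/((2*h)) = (166 + g)*(1/(2*h)) = (166 + g)/(2*h))
(-29252 - 42504)/(-40748 + m(212, 146)) = (-29252 - 42504)/(-40748 + (1/2)*(166 + 212)/146) = -71756/(-40748 + (1/2)*(1/146)*378) = -71756/(-40748 + 189/146) = -71756/(-5949019/146) = -71756*(-146/5949019) = 10476376/5949019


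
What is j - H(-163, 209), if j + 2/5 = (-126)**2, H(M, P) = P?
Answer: 78333/5 ≈ 15667.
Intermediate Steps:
j = 79378/5 (j = -2/5 + (-126)**2 = -2/5 + 15876 = 79378/5 ≈ 15876.)
j - H(-163, 209) = 79378/5 - 1*209 = 79378/5 - 209 = 78333/5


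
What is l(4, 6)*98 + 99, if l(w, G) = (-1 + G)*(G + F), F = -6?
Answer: 99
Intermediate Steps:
l(w, G) = (-1 + G)*(-6 + G) (l(w, G) = (-1 + G)*(G - 6) = (-1 + G)*(-6 + G))
l(4, 6)*98 + 99 = (6 + 6² - 7*6)*98 + 99 = (6 + 36 - 42)*98 + 99 = 0*98 + 99 = 0 + 99 = 99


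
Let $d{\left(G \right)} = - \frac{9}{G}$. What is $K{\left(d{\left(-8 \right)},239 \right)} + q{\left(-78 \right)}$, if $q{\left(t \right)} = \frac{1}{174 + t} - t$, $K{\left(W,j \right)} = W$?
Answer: $\frac{7597}{96} \approx 79.135$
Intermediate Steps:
$K{\left(d{\left(-8 \right)},239 \right)} + q{\left(-78 \right)} = - \frac{9}{-8} + \frac{1 - \left(-78\right)^{2} - -13572}{174 - 78} = \left(-9\right) \left(- \frac{1}{8}\right) + \frac{1 - 6084 + 13572}{96} = \frac{9}{8} + \frac{1 - 6084 + 13572}{96} = \frac{9}{8} + \frac{1}{96} \cdot 7489 = \frac{9}{8} + \frac{7489}{96} = \frac{7597}{96}$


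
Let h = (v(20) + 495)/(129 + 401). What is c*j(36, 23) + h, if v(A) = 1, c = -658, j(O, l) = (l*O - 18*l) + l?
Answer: -76199442/265 ≈ -2.8755e+5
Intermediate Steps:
j(O, l) = -17*l + O*l (j(O, l) = (O*l - 18*l) + l = (-18*l + O*l) + l = -17*l + O*l)
h = 248/265 (h = (1 + 495)/(129 + 401) = 496/530 = 496*(1/530) = 248/265 ≈ 0.93585)
c*j(36, 23) + h = -15134*(-17 + 36) + 248/265 = -15134*19 + 248/265 = -658*437 + 248/265 = -287546 + 248/265 = -76199442/265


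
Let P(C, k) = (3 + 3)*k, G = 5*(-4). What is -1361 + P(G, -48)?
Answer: -1649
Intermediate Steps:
G = -20
P(C, k) = 6*k
-1361 + P(G, -48) = -1361 + 6*(-48) = -1361 - 288 = -1649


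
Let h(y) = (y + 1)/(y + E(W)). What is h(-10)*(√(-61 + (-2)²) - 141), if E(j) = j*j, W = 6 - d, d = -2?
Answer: 47/2 - I*√57/6 ≈ 23.5 - 1.2583*I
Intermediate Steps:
W = 8 (W = 6 - 1*(-2) = 6 + 2 = 8)
E(j) = j²
h(y) = (1 + y)/(64 + y) (h(y) = (y + 1)/(y + 8²) = (1 + y)/(y + 64) = (1 + y)/(64 + y))
h(-10)*(√(-61 + (-2)²) - 141) = ((1 - 10)/(64 - 10))*(√(-61 + (-2)²) - 141) = (-9/54)*(√(-61 + 4) - 141) = ((1/54)*(-9))*(√(-57) - 141) = -(I*√57 - 141)/6 = -(-141 + I*√57)/6 = 47/2 - I*√57/6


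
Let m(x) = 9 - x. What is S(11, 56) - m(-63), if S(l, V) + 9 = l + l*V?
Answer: 546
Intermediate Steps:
S(l, V) = -9 + l + V*l (S(l, V) = -9 + (l + l*V) = -9 + (l + V*l) = -9 + l + V*l)
S(11, 56) - m(-63) = (-9 + 11 + 56*11) - (9 - 1*(-63)) = (-9 + 11 + 616) - (9 + 63) = 618 - 1*72 = 618 - 72 = 546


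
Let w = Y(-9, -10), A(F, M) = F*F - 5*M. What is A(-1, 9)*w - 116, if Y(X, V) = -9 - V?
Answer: -160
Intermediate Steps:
A(F, M) = F**2 - 5*M
w = 1 (w = -9 - 1*(-10) = -9 + 10 = 1)
A(-1, 9)*w - 116 = ((-1)**2 - 5*9)*1 - 116 = (1 - 45)*1 - 116 = -44*1 - 116 = -44 - 116 = -160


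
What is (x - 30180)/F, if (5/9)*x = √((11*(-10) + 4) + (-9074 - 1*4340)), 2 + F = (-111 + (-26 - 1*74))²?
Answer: -30180/44519 + 468*I*√5/222595 ≈ -0.67791 + 0.0047013*I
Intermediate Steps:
F = 44519 (F = -2 + (-111 + (-26 - 1*74))² = -2 + (-111 + (-26 - 74))² = -2 + (-111 - 100)² = -2 + (-211)² = -2 + 44521 = 44519)
x = 468*I*√5/5 (x = 9*√((11*(-10) + 4) + (-9074 - 1*4340))/5 = 9*√((-110 + 4) + (-9074 - 4340))/5 = 9*√(-106 - 13414)/5 = 9*√(-13520)/5 = 9*(52*I*√5)/5 = 468*I*√5/5 ≈ 209.3*I)
(x - 30180)/F = (468*I*√5/5 - 30180)/44519 = (-30180 + 468*I*√5/5)*(1/44519) = -30180/44519 + 468*I*√5/222595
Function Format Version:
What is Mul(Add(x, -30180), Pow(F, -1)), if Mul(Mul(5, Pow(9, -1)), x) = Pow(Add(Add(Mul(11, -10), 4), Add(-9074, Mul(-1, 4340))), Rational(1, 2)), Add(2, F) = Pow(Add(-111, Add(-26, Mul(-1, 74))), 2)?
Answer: Add(Rational(-30180, 44519), Mul(Rational(468, 222595), I, Pow(5, Rational(1, 2)))) ≈ Add(-0.67791, Mul(0.0047013, I))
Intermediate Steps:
F = 44519 (F = Add(-2, Pow(Add(-111, Add(-26, Mul(-1, 74))), 2)) = Add(-2, Pow(Add(-111, Add(-26, -74)), 2)) = Add(-2, Pow(Add(-111, -100), 2)) = Add(-2, Pow(-211, 2)) = Add(-2, 44521) = 44519)
x = Mul(Rational(468, 5), I, Pow(5, Rational(1, 2))) (x = Mul(Rational(9, 5), Pow(Add(Add(Mul(11, -10), 4), Add(-9074, Mul(-1, 4340))), Rational(1, 2))) = Mul(Rational(9, 5), Pow(Add(Add(-110, 4), Add(-9074, -4340)), Rational(1, 2))) = Mul(Rational(9, 5), Pow(Add(-106, -13414), Rational(1, 2))) = Mul(Rational(9, 5), Pow(-13520, Rational(1, 2))) = Mul(Rational(9, 5), Mul(52, I, Pow(5, Rational(1, 2)))) = Mul(Rational(468, 5), I, Pow(5, Rational(1, 2))) ≈ Mul(209.30, I))
Mul(Add(x, -30180), Pow(F, -1)) = Mul(Add(Mul(Rational(468, 5), I, Pow(5, Rational(1, 2))), -30180), Pow(44519, -1)) = Mul(Add(-30180, Mul(Rational(468, 5), I, Pow(5, Rational(1, 2)))), Rational(1, 44519)) = Add(Rational(-30180, 44519), Mul(Rational(468, 222595), I, Pow(5, Rational(1, 2))))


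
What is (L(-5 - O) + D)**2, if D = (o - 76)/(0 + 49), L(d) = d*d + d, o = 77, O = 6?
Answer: 29062881/2401 ≈ 12104.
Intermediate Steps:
L(d) = d + d**2 (L(d) = d**2 + d = d + d**2)
D = 1/49 (D = (77 - 76)/(0 + 49) = 1/49 ≈ 0.020408)
(L(-5 - O) + D)**2 = ((-5 - 1*6)*(1 + (-5 - 1*6)) + 1/49)**2 = ((-5 - 6)*(1 + (-5 - 6)) + 1/49)**2 = (-11*(1 - 11) + 1/49)**2 = (-11*(-10) + 1/49)**2 = (110 + 1/49)**2 = (5391/49)**2 = 29062881/2401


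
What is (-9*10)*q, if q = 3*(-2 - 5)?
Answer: 1890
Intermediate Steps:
q = -21 (q = 3*(-7) = -21)
(-9*10)*q = -9*10*(-21) = -90*(-21) = 1890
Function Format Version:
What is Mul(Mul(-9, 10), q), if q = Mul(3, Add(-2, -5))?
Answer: 1890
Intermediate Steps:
q = -21 (q = Mul(3, -7) = -21)
Mul(Mul(-9, 10), q) = Mul(Mul(-9, 10), -21) = Mul(-90, -21) = 1890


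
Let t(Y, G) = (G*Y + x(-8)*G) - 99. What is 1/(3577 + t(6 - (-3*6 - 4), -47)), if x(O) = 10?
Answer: 1/1692 ≈ 0.00059102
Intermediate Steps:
t(Y, G) = -99 + 10*G + G*Y (t(Y, G) = (G*Y + 10*G) - 99 = (10*G + G*Y) - 99 = -99 + 10*G + G*Y)
1/(3577 + t(6 - (-3*6 - 4), -47)) = 1/(3577 + (-99 + 10*(-47) - 47*(6 - (-3*6 - 4)))) = 1/(3577 + (-99 - 470 - 47*(6 - (-18 - 4)))) = 1/(3577 + (-99 - 470 - 47*(6 - 1*(-22)))) = 1/(3577 + (-99 - 470 - 47*(6 + 22))) = 1/(3577 + (-99 - 470 - 47*28)) = 1/(3577 + (-99 - 470 - 1316)) = 1/(3577 - 1885) = 1/1692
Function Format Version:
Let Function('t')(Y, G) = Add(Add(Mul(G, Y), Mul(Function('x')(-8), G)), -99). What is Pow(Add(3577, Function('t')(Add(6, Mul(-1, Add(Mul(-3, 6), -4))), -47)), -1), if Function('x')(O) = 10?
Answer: Rational(1, 1692) ≈ 0.00059102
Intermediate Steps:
Function('t')(Y, G) = Add(-99, Mul(10, G), Mul(G, Y)) (Function('t')(Y, G) = Add(Add(Mul(G, Y), Mul(10, G)), -99) = Add(Add(Mul(10, G), Mul(G, Y)), -99) = Add(-99, Mul(10, G), Mul(G, Y)))
Pow(Add(3577, Function('t')(Add(6, Mul(-1, Add(Mul(-3, 6), -4))), -47)), -1) = Pow(Add(3577, Add(-99, Mul(10, -47), Mul(-47, Add(6, Mul(-1, Add(Mul(-3, 6), -4)))))), -1) = Pow(Add(3577, Add(-99, -470, Mul(-47, Add(6, Mul(-1, Add(-18, -4)))))), -1) = Pow(Add(3577, Add(-99, -470, Mul(-47, Add(6, Mul(-1, -22))))), -1) = Pow(Add(3577, Add(-99, -470, Mul(-47, Add(6, 22)))), -1) = Pow(Add(3577, Add(-99, -470, Mul(-47, 28))), -1) = Pow(Add(3577, Add(-99, -470, -1316)), -1) = Pow(Add(3577, -1885), -1) = Pow(1692, -1) = Rational(1, 1692)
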